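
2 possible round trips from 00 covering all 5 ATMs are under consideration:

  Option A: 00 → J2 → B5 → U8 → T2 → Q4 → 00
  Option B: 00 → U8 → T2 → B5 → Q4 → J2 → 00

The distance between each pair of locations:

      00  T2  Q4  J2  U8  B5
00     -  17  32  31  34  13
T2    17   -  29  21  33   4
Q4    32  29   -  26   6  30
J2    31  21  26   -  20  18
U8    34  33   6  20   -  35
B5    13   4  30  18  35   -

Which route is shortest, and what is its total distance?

Option A: 31 + 18 + 35 + 33 + 29 + 32 = 178
Option B: 34 + 33 + 4 + 30 + 26 + 31 = 158

158 — Option B is the shortest.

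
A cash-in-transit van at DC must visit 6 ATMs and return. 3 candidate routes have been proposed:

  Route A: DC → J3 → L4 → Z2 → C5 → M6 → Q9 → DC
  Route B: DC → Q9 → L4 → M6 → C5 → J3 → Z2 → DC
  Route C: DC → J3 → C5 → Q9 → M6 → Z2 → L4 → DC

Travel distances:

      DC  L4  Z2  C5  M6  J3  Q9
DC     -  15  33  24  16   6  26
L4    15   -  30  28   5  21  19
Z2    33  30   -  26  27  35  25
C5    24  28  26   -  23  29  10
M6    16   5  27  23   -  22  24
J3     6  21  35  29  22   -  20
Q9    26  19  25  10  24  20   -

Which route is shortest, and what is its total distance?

Shortest is Route C, total 141.

Route A: 6 + 21 + 30 + 26 + 23 + 24 + 26 = 156
Route B: 26 + 19 + 5 + 23 + 29 + 35 + 33 = 170
Route C: 6 + 29 + 10 + 24 + 27 + 30 + 15 = 141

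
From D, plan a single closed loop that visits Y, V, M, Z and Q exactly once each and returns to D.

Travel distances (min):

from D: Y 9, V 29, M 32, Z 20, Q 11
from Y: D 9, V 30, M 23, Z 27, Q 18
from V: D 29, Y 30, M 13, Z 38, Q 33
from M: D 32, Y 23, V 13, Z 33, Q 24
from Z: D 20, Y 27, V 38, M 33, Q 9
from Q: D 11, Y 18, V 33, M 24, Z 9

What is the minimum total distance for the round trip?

Shortest round trip = 103 min.

D→Y→V→M→Z→Q→D: 9+30+13+33+9+11 = 105
D→Y→V→M→Q→Z→D: 9+30+13+24+9+20 = 105
D→Y→V→Z→M→Q→D: 9+30+38+33+24+11 = 145
D→Y→V→Z→Q→M→D: 9+30+38+9+24+32 = 142
D→Y→V→Q→M→Z→D: 9+30+33+24+33+20 = 149
D→Y→V→Q→Z→M→D: 9+30+33+9+33+32 = 146
D→Y→M→V→Z→Q→D: 9+23+13+38+9+11 = 103
D→Y→M→V→Q→Z→D: 9+23+13+33+9+20 = 107
D→Y→M→Z→V→Q→D: 9+23+33+38+33+11 = 147
D→Y→M→Z→Q→V→D: 9+23+33+9+33+29 = 136
D→Y→M→Q→V→Z→D: 9+23+24+33+38+20 = 147
D→Y→M→Q→Z→V→D: 9+23+24+9+38+29 = 132
D→Y→Z→V→M→Q→D: 9+27+38+13+24+11 = 122
D→Y→Z→V→Q→M→D: 9+27+38+33+24+32 = 163
… (46 more)
The minimum is 103.
One optimal route: D → Y → M → V → Z → Q → D (or its reverse).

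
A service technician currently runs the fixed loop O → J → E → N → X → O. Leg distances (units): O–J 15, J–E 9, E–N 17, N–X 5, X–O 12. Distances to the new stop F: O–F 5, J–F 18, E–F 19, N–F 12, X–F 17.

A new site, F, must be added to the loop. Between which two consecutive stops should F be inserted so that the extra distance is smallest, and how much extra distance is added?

Adding 8 by placing F on the O–J leg.

Insertion cost between consecutive stops i–j is d(i,F) + d(F,j) − d(i,j):
  between O and J: 5 + 18 − 15 = 8
  between J and E: 18 + 19 − 9 = 28
  between E and N: 19 + 12 − 17 = 14
  between N and X: 12 + 17 − 5 = 24
  between X and O: 17 + 5 − 12 = 10
Cheapest insertion is between O and J, adding 8.
New total = 58 + 8 = 66.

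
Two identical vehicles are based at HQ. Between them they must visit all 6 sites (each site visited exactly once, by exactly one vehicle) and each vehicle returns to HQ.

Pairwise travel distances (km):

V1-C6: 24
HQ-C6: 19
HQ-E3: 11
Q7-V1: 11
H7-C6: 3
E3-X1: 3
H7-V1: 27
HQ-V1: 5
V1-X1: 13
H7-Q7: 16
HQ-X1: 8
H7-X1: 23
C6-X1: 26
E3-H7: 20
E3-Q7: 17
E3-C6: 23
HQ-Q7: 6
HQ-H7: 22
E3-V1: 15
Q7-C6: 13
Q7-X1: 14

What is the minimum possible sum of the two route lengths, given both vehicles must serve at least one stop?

There are 2^5 − 1 = 31 ways to divide the 6 stops into two non-empty groups. For each, the best each vehicle can do is its own shortest tour through its group:
  {E3} + {H7, Q7, V1, C6, X1}: 22 + 63 = 85
  {H7} + {E3, Q7, V1, C6, X1}: 44 + 63 = 107
  {E3, H7} + {Q7, V1, C6, X1}: 53 + 63 = 116
  {Q7} + {E3, H7, V1, C6, X1}: 12 + 63 = 75
  {E3, Q7} + {H7, V1, C6, X1}: 34 + 63 = 97
  {H7, Q7} + {E3, V1, C6, X1}: 44 + 63 = 107
  … (31 splits in total)
  {V1} + {E3, H7, Q7, C6, X1}: 10 + 53 = 63  ← best
Best: vehicle 1 HQ → V1 → HQ = 10; vehicle 2 HQ → Q7 → C6 → H7 → E3 → X1 → HQ = 53; combined 63.

63 km — the smallest possible combined total.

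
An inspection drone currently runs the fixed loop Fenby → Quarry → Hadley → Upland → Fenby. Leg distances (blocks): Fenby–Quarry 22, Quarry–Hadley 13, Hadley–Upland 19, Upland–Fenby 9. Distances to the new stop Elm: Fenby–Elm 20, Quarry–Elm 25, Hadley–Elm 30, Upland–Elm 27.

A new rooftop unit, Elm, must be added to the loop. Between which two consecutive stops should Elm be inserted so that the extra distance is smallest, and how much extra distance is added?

Adding 23 blocks by placing Elm on the Fenby–Quarry leg.

Insertion cost between consecutive stops i–j is d(i,Elm) + d(Elm,j) − d(i,j):
  between Fenby and Quarry: 20 + 25 − 22 = 23
  between Quarry and Hadley: 25 + 30 − 13 = 42
  between Hadley and Upland: 30 + 27 − 19 = 38
  between Upland and Fenby: 27 + 20 − 9 = 38
Cheapest insertion is between Fenby and Quarry, adding 23.
New total = 63 + 23 = 86.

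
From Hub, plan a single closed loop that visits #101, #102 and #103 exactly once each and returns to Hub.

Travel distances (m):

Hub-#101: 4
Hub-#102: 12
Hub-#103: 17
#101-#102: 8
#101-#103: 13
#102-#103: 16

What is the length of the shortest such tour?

Hub - #101 - #102 - #103 - Hub: 4+8+16+17 = 45
Hub - #101 - #103 - #102 - Hub: 4+13+16+12 = 45
Hub - #102 - #101 - #103 - Hub: 12+8+13+17 = 50
The minimum is 45.
One optimal route: Hub → #101 → #102 → #103 → Hub (or its reverse).

45 m — the shortest possible round trip.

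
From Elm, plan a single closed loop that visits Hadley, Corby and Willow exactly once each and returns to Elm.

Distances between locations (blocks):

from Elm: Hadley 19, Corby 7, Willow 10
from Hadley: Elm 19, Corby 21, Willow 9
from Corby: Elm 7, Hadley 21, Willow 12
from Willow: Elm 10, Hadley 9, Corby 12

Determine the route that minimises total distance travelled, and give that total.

There are 3 distinct closed tours to check (reversals are equivalent).
Elm→Hadley→Corby→Willow→Elm: 19+21+12+10 = 62
Elm→Hadley→Willow→Corby→Elm: 19+9+12+7 = 47
Elm→Corby→Hadley→Willow→Elm: 7+21+9+10 = 47
The minimum is 47.
One optimal route: Elm → Hadley → Willow → Corby → Elm (or its reverse).

Shortest round trip = 47 blocks.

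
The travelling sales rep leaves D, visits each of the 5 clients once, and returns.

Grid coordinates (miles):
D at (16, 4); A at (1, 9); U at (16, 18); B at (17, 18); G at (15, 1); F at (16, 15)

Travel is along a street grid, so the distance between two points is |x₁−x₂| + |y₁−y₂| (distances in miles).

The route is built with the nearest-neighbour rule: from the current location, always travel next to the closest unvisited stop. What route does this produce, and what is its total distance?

From D: distances to unvisited — G=4, F=11, U=14, B=15, A=20. Nearest is G (4).
From G: distances to unvisited — F=15, U=18, B=19, A=22. Nearest is F (15).
From F: distances to unvisited — U=3, B=4, A=21. Nearest is U (3).
From U: distances to unvisited — B=1, A=24. Nearest is B (1).
From B: distances to unvisited — A=25. Nearest is A (25).
Return A→D: 20.
Total = 4 + 15 + 3 + 1 + 25 + 20 = 68.

Total distance 68 miles via the nearest-neighbour route D → G → F → U → B → A → D.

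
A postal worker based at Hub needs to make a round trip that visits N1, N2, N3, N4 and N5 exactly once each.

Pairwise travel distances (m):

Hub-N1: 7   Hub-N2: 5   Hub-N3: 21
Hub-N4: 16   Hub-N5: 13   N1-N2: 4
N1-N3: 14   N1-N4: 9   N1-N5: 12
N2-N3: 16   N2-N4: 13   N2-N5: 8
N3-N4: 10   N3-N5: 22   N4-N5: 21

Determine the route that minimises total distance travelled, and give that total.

There are 60 distinct closed tours to check (reversals are equivalent).
Hub→N1→N2→N3→N4→N5→Hub: 7+4+16+10+21+13 = 71
Hub→N1→N2→N3→N5→N4→Hub: 7+4+16+22+21+16 = 86
Hub→N1→N2→N4→N3→N5→Hub: 7+4+13+10+22+13 = 69
Hub→N1→N2→N4→N5→N3→Hub: 7+4+13+21+22+21 = 88
Hub→N1→N2→N5→N3→N4→Hub: 7+4+8+22+10+16 = 67
Hub→N1→N2→N5→N4→N3→Hub: 7+4+8+21+10+21 = 71
Hub→N1→N3→N2→N4→N5→Hub: 7+14+16+13+21+13 = 84
Hub→N1→N3→N2→N5→N4→Hub: 7+14+16+8+21+16 = 82
Hub→N1→N3→N4→N2→N5→Hub: 7+14+10+13+8+13 = 65
Hub→N1→N3→N4→N5→N2→Hub: 7+14+10+21+8+5 = 65
Hub→N1→N3→N5→N2→N4→Hub: 7+14+22+8+13+16 = 80
Hub→N1→N3→N5→N4→N2→Hub: 7+14+22+21+13+5 = 82
Hub→N1→N4→N2→N3→N5→Hub: 7+9+13+16+22+13 = 80
Hub→N1→N4→N2→N5→N3→Hub: 7+9+13+8+22+21 = 80
… (46 more)
Hub→N1→N4→N3→N5→N2→Hub: 7+9+10+22+8+5 = 61  ← best
The minimum is 61.
One optimal route: Hub → N1 → N4 → N3 → N5 → N2 → Hub (or its reverse).

Minimum total distance: 61 m.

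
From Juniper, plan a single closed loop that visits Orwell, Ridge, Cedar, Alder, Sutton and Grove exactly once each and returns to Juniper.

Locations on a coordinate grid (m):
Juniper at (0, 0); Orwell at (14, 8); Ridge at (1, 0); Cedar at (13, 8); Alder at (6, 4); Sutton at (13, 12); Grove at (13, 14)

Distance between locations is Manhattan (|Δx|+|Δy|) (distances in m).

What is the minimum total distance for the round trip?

With 6 stops there are 6!/2 = 360 distinct round trips (a route and its reverse cost the same).
Juniper → Orwell → Ridge → Cedar → Alder → Sutton → Grove → Juniper: 22+21+20+11+15+2+27 = 118
Juniper → Orwell → Ridge → Cedar → Alder → Grove → Sutton → Juniper: 22+21+20+11+17+2+25 = 118
Juniper → Orwell → Ridge → Cedar → Sutton → Alder → Grove → Juniper: 22+21+20+4+15+17+27 = 126
Juniper → Orwell → Ridge → Cedar → Sutton → Grove → Alder → Juniper: 22+21+20+4+2+17+10 = 96
Juniper → Orwell → Ridge → Cedar → Grove → Alder → Sutton → Juniper: 22+21+20+6+17+15+25 = 126
Juniper → Orwell → Ridge → Cedar → Grove → Sutton → Alder → Juniper: 22+21+20+6+2+15+10 = 96
Juniper → Orwell → Ridge → Alder → Cedar → Sutton → Grove → Juniper: 22+21+9+11+4+2+27 = 96
Juniper → Orwell → Ridge → Alder → Cedar → Grove → Sutton → Juniper: 22+21+9+11+6+2+25 = 96
… (352 more)
Juniper → Orwell → Cedar → Sutton → Grove → Alder → Ridge → Juniper: 22+1+4+2+17+9+1 = 56  ← best
The minimum is 56.
One optimal route: Juniper → Orwell → Cedar → Sutton → Grove → Alder → Ridge → Juniper (or its reverse).

56 m — the shortest possible round trip.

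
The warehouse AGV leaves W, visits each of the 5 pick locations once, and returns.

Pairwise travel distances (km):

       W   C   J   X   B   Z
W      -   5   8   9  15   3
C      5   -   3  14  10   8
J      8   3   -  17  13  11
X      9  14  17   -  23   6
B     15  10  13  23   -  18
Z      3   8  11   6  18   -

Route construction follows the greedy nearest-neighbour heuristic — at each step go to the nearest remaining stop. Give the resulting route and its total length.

Total distance 54 km via the nearest-neighbour route W → Z → X → C → J → B → W.

At W the remaining stops are Z 3, C 5, J 8, X 9, B 15; go to Z.
At Z the remaining stops are X 6, C 8, J 11, B 18; go to X.
At X the remaining stops are C 14, J 17, B 23; go to C.
At C the remaining stops are J 3, B 10; go to J.
At J the remaining stops are B 13; go to B.
Return B→W: 15.
Total = 3 + 6 + 14 + 3 + 13 + 15 = 54.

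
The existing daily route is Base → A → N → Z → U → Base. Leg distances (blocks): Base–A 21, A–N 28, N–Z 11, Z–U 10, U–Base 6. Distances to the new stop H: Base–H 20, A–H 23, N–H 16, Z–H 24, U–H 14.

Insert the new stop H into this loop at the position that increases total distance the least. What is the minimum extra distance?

Insertion cost between consecutive stops i–j is d(i,H) + d(H,j) − d(i,j):
  between Base and A: 20 + 23 − 21 = 22
  between A and N: 23 + 16 − 28 = 11
  between N and Z: 16 + 24 − 11 = 29
  between Z and U: 24 + 14 − 10 = 28
  between U and Base: 14 + 20 − 6 = 28
Cheapest insertion is between A and N, adding 11.
New total = 76 + 11 = 87.

Minimum extra distance: 11 blocks, inserting H between A and N.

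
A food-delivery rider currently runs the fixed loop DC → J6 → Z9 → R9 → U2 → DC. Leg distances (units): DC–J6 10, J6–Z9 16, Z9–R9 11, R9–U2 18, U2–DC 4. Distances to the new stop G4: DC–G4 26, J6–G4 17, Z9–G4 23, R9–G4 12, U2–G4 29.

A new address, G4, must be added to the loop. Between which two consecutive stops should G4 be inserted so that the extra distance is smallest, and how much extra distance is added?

+23 — insert G4 between R9 and U2.

Insertion cost between consecutive stops i–j is d(i,G4) + d(G4,j) − d(i,j):
  between DC and J6: 26 + 17 − 10 = 33
  between J6 and Z9: 17 + 23 − 16 = 24
  between Z9 and R9: 23 + 12 − 11 = 24
  between R9 and U2: 12 + 29 − 18 = 23
  between U2 and DC: 29 + 26 − 4 = 51
Cheapest insertion is between R9 and U2, adding 23.
New total = 59 + 23 = 82.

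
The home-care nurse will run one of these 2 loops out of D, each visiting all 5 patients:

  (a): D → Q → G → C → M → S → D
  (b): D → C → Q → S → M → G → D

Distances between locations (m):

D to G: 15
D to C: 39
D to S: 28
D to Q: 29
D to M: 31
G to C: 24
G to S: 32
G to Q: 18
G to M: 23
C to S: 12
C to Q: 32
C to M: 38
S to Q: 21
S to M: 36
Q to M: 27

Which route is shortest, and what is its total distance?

(a): 29 + 18 + 24 + 38 + 36 + 28 = 173
(b): 39 + 32 + 21 + 36 + 23 + 15 = 166

166 m — (b) is the shortest.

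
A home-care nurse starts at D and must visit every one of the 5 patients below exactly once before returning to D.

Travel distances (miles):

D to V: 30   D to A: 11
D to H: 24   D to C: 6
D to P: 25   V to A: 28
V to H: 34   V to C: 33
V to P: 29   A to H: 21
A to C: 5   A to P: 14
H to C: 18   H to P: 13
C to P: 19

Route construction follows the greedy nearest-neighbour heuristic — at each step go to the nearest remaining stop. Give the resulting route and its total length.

D → [C:6 / A:11 / H:24 / P:25 / V:30] → C (6)
C → [A:5 / H:18 / P:19 / V:33] → A (5)
A → [P:14 / H:21 / V:28] → P (14)
P → [H:13 / V:29] → H (13)
H → [V:34] → V (34)
Return V→D: 30.
Total = 6 + 5 + 14 + 13 + 34 + 30 = 102.

Total distance 102 miles via the nearest-neighbour route D → C → A → P → H → V → D.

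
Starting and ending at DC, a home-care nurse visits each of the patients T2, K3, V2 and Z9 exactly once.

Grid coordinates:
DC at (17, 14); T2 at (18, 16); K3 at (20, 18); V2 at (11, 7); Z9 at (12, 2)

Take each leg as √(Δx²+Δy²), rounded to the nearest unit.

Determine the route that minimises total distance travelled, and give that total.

37 — the shortest possible round trip.

With 4 stops there are 4!/2 = 12 distinct round trips (a route and its reverse cost the same).
DC-T2-K3-V2-Z9-DC: 2+3+14+5+13 = 37
DC-T2-K3-Z9-V2-DC: 2+3+18+5+9 = 37
DC-T2-V2-K3-Z9-DC: 2+11+14+18+13 = 58
DC-T2-V2-Z9-K3-DC: 2+11+5+18+5 = 41
DC-T2-Z9-K3-V2-DC: 2+15+18+14+9 = 58
DC-T2-Z9-V2-K3-DC: 2+15+5+14+5 = 41
DC-K3-T2-V2-Z9-DC: 5+3+11+5+13 = 37
DC-K3-T2-Z9-V2-DC: 5+3+15+5+9 = 37
DC-K3-V2-T2-Z9-DC: 5+14+11+15+13 = 58
DC-K3-Z9-T2-V2-DC: 5+18+15+11+9 = 58
DC-V2-T2-K3-Z9-DC: 9+11+3+18+13 = 54
DC-V2-K3-T2-Z9-DC: 9+14+3+15+13 = 54
The minimum is 37.
One optimal route: DC → T2 → K3 → V2 → Z9 → DC (or its reverse).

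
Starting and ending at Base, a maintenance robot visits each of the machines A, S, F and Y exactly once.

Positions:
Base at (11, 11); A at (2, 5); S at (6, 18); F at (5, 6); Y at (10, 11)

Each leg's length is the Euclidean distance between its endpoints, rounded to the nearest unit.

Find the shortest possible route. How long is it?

34 — the shortest possible round trip.

Base→A→S→F→Y→Base: 11+14+12+7+1 = 45
Base→A→S→Y→F→Base: 11+14+8+7+8 = 48
Base→A→F→S→Y→Base: 11+3+12+8+1 = 35
Base→A→F→Y→S→Base: 11+3+7+8+9 = 38
Base→A→Y→S→F→Base: 11+10+8+12+8 = 49
Base→A→Y→F→S→Base: 11+10+7+12+9 = 49
Base→S→A→F→Y→Base: 9+14+3+7+1 = 34
Base→S→A→Y→F→Base: 9+14+10+7+8 = 48
Base→S→F→A→Y→Base: 9+12+3+10+1 = 35
Base→S→Y→A→F→Base: 9+8+10+3+8 = 38
Base→F→A→S→Y→Base: 8+3+14+8+1 = 34
Base→F→S→A→Y→Base: 8+12+14+10+1 = 45
The minimum is 34.
One optimal route: Base → S → A → F → Y → Base (or its reverse).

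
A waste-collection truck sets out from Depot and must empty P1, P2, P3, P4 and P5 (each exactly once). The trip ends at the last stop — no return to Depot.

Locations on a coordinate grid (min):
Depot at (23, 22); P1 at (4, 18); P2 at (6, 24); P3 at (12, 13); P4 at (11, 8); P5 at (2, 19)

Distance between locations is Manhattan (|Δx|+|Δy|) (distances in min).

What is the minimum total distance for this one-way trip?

There are 5! = 120 possible orderings.
Depot→P1→P2→P3→P4→P5: 23+8+17+6+20 = 74
Depot→P1→P2→P3→P5→P4: 23+8+17+16+20 = 84
Depot→P1→P2→P4→P3→P5: 23+8+21+6+16 = 74
Depot→P1→P2→P4→P5→P3: 23+8+21+20+16 = 88
Depot→P1→P2→P5→P3→P4: 23+8+9+16+6 = 62
Depot→P1→P2→P5→P4→P3: 23+8+9+20+6 = 66
Depot→P1→P3→P2→P4→P5: 23+13+17+21+20 = 94
Depot→P1→P3→P2→P5→P4: 23+13+17+9+20 = 82
Depot→P1→P3→P4→P2→P5: 23+13+6+21+9 = 72
Depot→P1→P3→P4→P5→P2: 23+13+6+20+9 = 71
Depot→P1→P3→P5→P2→P4: 23+13+16+9+21 = 82
Depot→P1→P3→P5→P4→P2: 23+13+16+20+21 = 93
Depot→P1→P4→P2→P3→P5: 23+17+21+17+16 = 94
Depot→P1→P4→P2→P5→P3: 23+17+21+9+16 = 86
… (106 more)
Depot→P2→P5→P1→P3→P4: 19+9+3+13+6 = 50  ← best
The minimum is 50.
One shortest path: Depot → P2 → P5 → P1 → P3 → P4.

Minimum one-way distance = 50 min.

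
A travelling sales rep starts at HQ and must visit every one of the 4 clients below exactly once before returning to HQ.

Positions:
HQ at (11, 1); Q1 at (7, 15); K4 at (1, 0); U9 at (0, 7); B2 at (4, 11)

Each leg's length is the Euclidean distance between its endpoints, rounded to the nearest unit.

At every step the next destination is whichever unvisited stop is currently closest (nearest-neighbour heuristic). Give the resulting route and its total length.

Nearest-neighbour total = 43; route HQ → K4 → U9 → B2 → Q1 → HQ.

From HQ: distances to unvisited — K4=10, B2=12, U9=13, Q1=15. Nearest is K4 (10).
From K4: distances to unvisited — U9=7, B2=11, Q1=16. Nearest is U9 (7).
From U9: distances to unvisited — B2=6, Q1=11. Nearest is B2 (6).
From B2: distances to unvisited — Q1=5. Nearest is Q1 (5).
Return Q1→HQ: 15.
Total = 10 + 7 + 6 + 5 + 15 = 43.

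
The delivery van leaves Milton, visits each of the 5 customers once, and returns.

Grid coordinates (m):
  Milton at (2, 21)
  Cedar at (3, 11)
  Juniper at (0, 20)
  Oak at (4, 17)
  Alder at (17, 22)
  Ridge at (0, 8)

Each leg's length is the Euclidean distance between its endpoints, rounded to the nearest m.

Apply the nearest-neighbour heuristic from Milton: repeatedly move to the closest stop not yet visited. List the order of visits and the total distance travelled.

Total distance 54 m via the nearest-neighbour route Milton → Juniper → Oak → Cedar → Ridge → Alder → Milton.

At Milton the remaining stops are Juniper 2, Oak 4, Cedar 10, Ridge 13, Alder 15; go to Juniper.
At Juniper the remaining stops are Oak 5, Cedar 9, Ridge 12, Alder 17; go to Oak.
At Oak the remaining stops are Cedar 6, Ridge 10, Alder 14; go to Cedar.
At Cedar the remaining stops are Ridge 4, Alder 18; go to Ridge.
At Ridge the remaining stops are Alder 22; go to Alder.
Return Alder→Milton: 15.
Total = 2 + 5 + 6 + 4 + 22 + 15 = 54.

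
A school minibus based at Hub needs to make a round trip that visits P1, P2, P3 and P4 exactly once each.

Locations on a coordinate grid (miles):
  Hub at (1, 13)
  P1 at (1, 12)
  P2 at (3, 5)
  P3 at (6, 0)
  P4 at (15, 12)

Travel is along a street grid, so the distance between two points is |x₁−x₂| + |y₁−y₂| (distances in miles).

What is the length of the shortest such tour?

Shortest round trip = 54 miles.

Hub → P1 → P2 → P3 → P4 → Hub: 1+9+8+21+15 = 54
Hub → P1 → P2 → P4 → P3 → Hub: 1+9+19+21+18 = 68
Hub → P1 → P3 → P2 → P4 → Hub: 1+17+8+19+15 = 60
Hub → P1 → P3 → P4 → P2 → Hub: 1+17+21+19+10 = 68
Hub → P1 → P4 → P2 → P3 → Hub: 1+14+19+8+18 = 60
Hub → P1 → P4 → P3 → P2 → Hub: 1+14+21+8+10 = 54
Hub → P2 → P1 → P3 → P4 → Hub: 10+9+17+21+15 = 72
Hub → P2 → P1 → P4 → P3 → Hub: 10+9+14+21+18 = 72
Hub → P2 → P3 → P1 → P4 → Hub: 10+8+17+14+15 = 64
Hub → P2 → P4 → P1 → P3 → Hub: 10+19+14+17+18 = 78
Hub → P3 → P1 → P2 → P4 → Hub: 18+17+9+19+15 = 78
Hub → P3 → P2 → P1 → P4 → Hub: 18+8+9+14+15 = 64
The minimum is 54.
One optimal route: Hub → P1 → P2 → P3 → P4 → Hub (or its reverse).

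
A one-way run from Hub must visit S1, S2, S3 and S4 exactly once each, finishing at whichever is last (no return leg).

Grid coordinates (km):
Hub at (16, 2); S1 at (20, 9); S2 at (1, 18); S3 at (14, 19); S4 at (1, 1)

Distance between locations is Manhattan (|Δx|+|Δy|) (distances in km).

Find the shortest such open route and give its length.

There are 4! = 24 possible orderings.
Hub→S1→S2→S3→S4: 11+28+14+31 = 84
Hub→S1→S2→S4→S3: 11+28+17+31 = 87
Hub→S1→S3→S2→S4: 11+16+14+17 = 58
Hub→S1→S3→S4→S2: 11+16+31+17 = 75
Hub→S1→S4→S2→S3: 11+27+17+14 = 69
Hub→S1→S4→S3→S2: 11+27+31+14 = 83
Hub→S2→S1→S3→S4: 31+28+16+31 = 106
Hub→S2→S1→S4→S3: 31+28+27+31 = 117
Hub→S2→S3→S1→S4: 31+14+16+27 = 88
Hub→S2→S3→S4→S1: 31+14+31+27 = 103
Hub→S2→S4→S1→S3: 31+17+27+16 = 91
Hub→S2→S4→S3→S1: 31+17+31+16 = 95
Hub→S3→S1→S2→S4: 19+16+28+17 = 80
Hub→S3→S1→S4→S2: 19+16+27+17 = 79
… (10 more)
The minimum is 58.
One shortest path: Hub → S1 → S3 → S2 → S4.

Shortest open route: 58 km.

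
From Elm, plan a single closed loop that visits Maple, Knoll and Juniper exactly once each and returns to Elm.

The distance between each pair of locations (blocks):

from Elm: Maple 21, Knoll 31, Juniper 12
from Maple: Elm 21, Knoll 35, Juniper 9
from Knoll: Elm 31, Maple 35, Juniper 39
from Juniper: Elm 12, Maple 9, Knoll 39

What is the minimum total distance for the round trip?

87 blocks — the shortest possible round trip.

Elm-Maple-Knoll-Juniper-Elm: 21+35+39+12 = 107
Elm-Maple-Juniper-Knoll-Elm: 21+9+39+31 = 100
Elm-Knoll-Maple-Juniper-Elm: 31+35+9+12 = 87
The minimum is 87.
One optimal route: Elm → Knoll → Maple → Juniper → Elm (or its reverse).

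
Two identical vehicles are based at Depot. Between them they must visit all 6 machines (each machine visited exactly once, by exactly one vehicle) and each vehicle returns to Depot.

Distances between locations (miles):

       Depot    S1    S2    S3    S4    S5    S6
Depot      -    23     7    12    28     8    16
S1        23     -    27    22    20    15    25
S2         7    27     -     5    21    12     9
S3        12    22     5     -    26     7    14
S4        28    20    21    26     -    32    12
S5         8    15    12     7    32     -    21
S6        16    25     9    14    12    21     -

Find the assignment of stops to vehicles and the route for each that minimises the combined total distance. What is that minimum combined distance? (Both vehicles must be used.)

95 miles — the smallest possible combined total.

Try each way of splitting the stops between the two vehicles (each non-empty) and, for each split, find the best tour for each vehicle:
  {S1} + {S2, S3, S4, S5, S6}: 46 + 69 = 115
  {S2} + {S1, S3, S4, S5, S6}: 14 + 81 = 95
  {S1, S2} + {S3, S4, S5, S6}: 57 + 69 = 126
  {S3} + {S1, S2, S4, S5, S6}: 24 + 71 = 95
  {S1, S3} + {S2, S4, S5, S6}: 57 + 68 = 125
  {S2, S3} + {S1, S4, S5, S6}: 24 + 71 = 95
  … (31 splits in total)
Best: vehicle 1 Depot → S2 → Depot = 14; vehicle 2 Depot → S3 → S6 → S4 → S1 → S5 → Depot = 81; combined 95.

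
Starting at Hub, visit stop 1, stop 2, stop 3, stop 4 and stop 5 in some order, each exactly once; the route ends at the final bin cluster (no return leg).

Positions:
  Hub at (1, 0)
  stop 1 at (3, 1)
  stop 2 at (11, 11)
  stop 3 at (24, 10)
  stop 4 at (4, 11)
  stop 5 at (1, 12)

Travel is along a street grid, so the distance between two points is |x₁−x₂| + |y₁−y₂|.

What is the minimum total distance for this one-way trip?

There are 5! = 120 possible orderings.
Hub→stop 1→stop 2→stop 3→stop 4→stop 5: 3+18+14+21+4 = 60
Hub→stop 1→stop 2→stop 3→stop 5→stop 4: 3+18+14+25+4 = 64
Hub→stop 1→stop 2→stop 4→stop 3→stop 5: 3+18+7+21+25 = 74
Hub→stop 1→stop 2→stop 4→stop 5→stop 3: 3+18+7+4+25 = 57
Hub→stop 1→stop 2→stop 5→stop 3→stop 4: 3+18+11+25+21 = 78
Hub→stop 1→stop 2→stop 5→stop 4→stop 3: 3+18+11+4+21 = 57
Hub→stop 1→stop 3→stop 2→stop 4→stop 5: 3+30+14+7+4 = 58
Hub→stop 1→stop 3→stop 2→stop 5→stop 4: 3+30+14+11+4 = 62
Hub→stop 1→stop 3→stop 4→stop 2→stop 5: 3+30+21+7+11 = 72
Hub→stop 1→stop 3→stop 4→stop 5→stop 2: 3+30+21+4+11 = 69
Hub→stop 1→stop 3→stop 5→stop 2→stop 4: 3+30+25+11+7 = 76
Hub→stop 1→stop 3→stop 5→stop 4→stop 2: 3+30+25+4+7 = 69
Hub→stop 1→stop 4→stop 2→stop 3→stop 5: 3+11+7+14+25 = 60
Hub→stop 1→stop 4→stop 2→stop 5→stop 3: 3+11+7+11+25 = 57
… (106 more)
Hub→stop 1→stop 5→stop 4→stop 2→stop 3: 3+13+4+7+14 = 41  ← best
The minimum is 41.
One shortest path: Hub → stop 1 → stop 5 → stop 4 → stop 2 → stop 3.

Shortest open route: 41.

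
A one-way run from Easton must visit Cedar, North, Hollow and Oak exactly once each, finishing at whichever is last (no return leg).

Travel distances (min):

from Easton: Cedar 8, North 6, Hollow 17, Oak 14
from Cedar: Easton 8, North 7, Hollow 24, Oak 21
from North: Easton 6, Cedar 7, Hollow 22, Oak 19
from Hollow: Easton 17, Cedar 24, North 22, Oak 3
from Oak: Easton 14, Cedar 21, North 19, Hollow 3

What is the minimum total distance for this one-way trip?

37 min — the minimum one-way total.

There are 4! = 24 possible orderings.
Easton → Cedar → North → Hollow → Oak: 8+7+22+3 = 40
Easton → Cedar → North → Oak → Hollow: 8+7+19+3 = 37
Easton → Cedar → Hollow → North → Oak: 8+24+22+19 = 73
Easton → Cedar → Hollow → Oak → North: 8+24+3+19 = 54
Easton → Cedar → Oak → North → Hollow: 8+21+19+22 = 70
Easton → Cedar → Oak → Hollow → North: 8+21+3+22 = 54
Easton → North → Cedar → Hollow → Oak: 6+7+24+3 = 40
Easton → North → Cedar → Oak → Hollow: 6+7+21+3 = 37
Easton → North → Hollow → Cedar → Oak: 6+22+24+21 = 73
Easton → North → Hollow → Oak → Cedar: 6+22+3+21 = 52
Easton → North → Oak → Cedar → Hollow: 6+19+21+24 = 70
Easton → North → Oak → Hollow → Cedar: 6+19+3+24 = 52
Easton → Hollow → Cedar → North → Oak: 17+24+7+19 = 67
Easton → Hollow → Cedar → Oak → North: 17+24+21+19 = 81
… (10 more)
The minimum is 37.
One shortest path: Easton → Cedar → North → Oak → Hollow.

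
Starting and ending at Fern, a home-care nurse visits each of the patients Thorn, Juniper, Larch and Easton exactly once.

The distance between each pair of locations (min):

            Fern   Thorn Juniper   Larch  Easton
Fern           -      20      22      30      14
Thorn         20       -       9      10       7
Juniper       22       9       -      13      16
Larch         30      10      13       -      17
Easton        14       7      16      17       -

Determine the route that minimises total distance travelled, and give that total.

66 min — the shortest possible round trip.

With 4 stops there are 4!/2 = 12 distinct round trips (a route and its reverse cost the same).
Fern - Thorn - Juniper - Larch - Easton - Fern: 20+9+13+17+14 = 73
Fern - Thorn - Juniper - Easton - Larch - Fern: 20+9+16+17+30 = 92
Fern - Thorn - Larch - Juniper - Easton - Fern: 20+10+13+16+14 = 73
Fern - Thorn - Larch - Easton - Juniper - Fern: 20+10+17+16+22 = 85
Fern - Thorn - Easton - Juniper - Larch - Fern: 20+7+16+13+30 = 86
Fern - Thorn - Easton - Larch - Juniper - Fern: 20+7+17+13+22 = 79
Fern - Juniper - Thorn - Larch - Easton - Fern: 22+9+10+17+14 = 72
Fern - Juniper - Thorn - Easton - Larch - Fern: 22+9+7+17+30 = 85
Fern - Juniper - Larch - Thorn - Easton - Fern: 22+13+10+7+14 = 66
Fern - Juniper - Easton - Thorn - Larch - Fern: 22+16+7+10+30 = 85
Fern - Larch - Thorn - Juniper - Easton - Fern: 30+10+9+16+14 = 79
Fern - Larch - Juniper - Thorn - Easton - Fern: 30+13+9+7+14 = 73
The minimum is 66.
One optimal route: Fern → Juniper → Larch → Thorn → Easton → Fern (or its reverse).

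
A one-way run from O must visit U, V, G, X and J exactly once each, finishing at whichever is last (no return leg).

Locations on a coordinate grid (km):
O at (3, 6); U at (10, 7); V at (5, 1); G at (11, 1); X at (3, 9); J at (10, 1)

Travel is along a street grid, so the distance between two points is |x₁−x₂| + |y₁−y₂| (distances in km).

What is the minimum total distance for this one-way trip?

There are 5! = 120 possible orderings.
O → U → V → G → X → J: 8+11+6+16+15 = 56
O → U → V → G → J → X: 8+11+6+1+15 = 41
O → U → V → X → G → J: 8+11+10+16+1 = 46
O → U → V → X → J → G: 8+11+10+15+1 = 45
O → U → V → J → G → X: 8+11+5+1+16 = 41
O → U → V → J → X → G: 8+11+5+15+16 = 55
O → U → G → V → X → J: 8+7+6+10+15 = 46
O → U → G → V → J → X: 8+7+6+5+15 = 41
O → U → G → X → V → J: 8+7+16+10+5 = 46
O → U → G → X → J → V: 8+7+16+15+5 = 51
O → U → G → J → V → X: 8+7+1+5+10 = 31
O → U → G → J → X → V: 8+7+1+15+10 = 41
O → U → X → V → G → J: 8+9+10+6+1 = 34
O → U → X → V → J → G: 8+9+10+5+1 = 33
… (106 more)
O → X → U → G → J → V: 3+9+7+1+5 = 25  ← best
The minimum is 25.
One shortest path: O → X → U → G → J → V.

Minimum one-way distance = 25 km.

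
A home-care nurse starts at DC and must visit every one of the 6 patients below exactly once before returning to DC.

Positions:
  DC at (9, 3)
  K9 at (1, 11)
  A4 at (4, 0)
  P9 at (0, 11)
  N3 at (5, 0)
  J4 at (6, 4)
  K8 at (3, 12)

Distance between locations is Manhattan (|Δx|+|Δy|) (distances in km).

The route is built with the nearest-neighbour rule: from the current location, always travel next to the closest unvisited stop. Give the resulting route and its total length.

At DC the remaining stops are J4 4, N3 7, A4 8, K8 15, K9 16, P9 17; go to J4.
At J4 the remaining stops are N3 5, A4 6, K8 11, K9 12, P9 13; go to N3.
At N3 the remaining stops are A4 1, K8 14, K9 15, P9 16; go to A4.
At A4 the remaining stops are K8 13, K9 14, P9 15; go to K8.
At K8 the remaining stops are K9 3, P9 4; go to K9.
At K9 the remaining stops are P9 1; go to P9.
Return P9→DC: 17.
Total = 4 + 5 + 1 + 13 + 3 + 1 + 17 = 44.

Total distance 44 km via the nearest-neighbour route DC → J4 → N3 → A4 → K8 → K9 → P9 → DC.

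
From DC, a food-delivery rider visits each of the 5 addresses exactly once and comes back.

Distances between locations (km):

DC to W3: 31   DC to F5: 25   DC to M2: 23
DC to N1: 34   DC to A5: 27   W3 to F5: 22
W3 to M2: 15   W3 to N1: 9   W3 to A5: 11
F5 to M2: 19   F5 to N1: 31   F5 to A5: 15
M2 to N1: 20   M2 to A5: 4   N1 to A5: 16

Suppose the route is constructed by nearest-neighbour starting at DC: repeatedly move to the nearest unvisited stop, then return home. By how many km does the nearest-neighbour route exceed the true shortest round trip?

Excess over optimum: 4 km.

DC: M2=23, F5=25, A5=27, W3=31, N1=34 ⇒ M2
M2: A5=4, W3=15, F5=19, N1=20 ⇒ A5
A5: W3=11, F5=15, N1=16 ⇒ W3
W3: N1=9, F5=22 ⇒ N1
N1: F5=31 ⇒ F5
NN route DC → M2 → A5 → W3 → N1 → F5 → DC costs 103.
Optimal: DC → F5 → W3 → N1 → A5 → M2 → DC costs 99 (by enumerating all 60 distinct tours).
Excess = 103 − 99 = 4.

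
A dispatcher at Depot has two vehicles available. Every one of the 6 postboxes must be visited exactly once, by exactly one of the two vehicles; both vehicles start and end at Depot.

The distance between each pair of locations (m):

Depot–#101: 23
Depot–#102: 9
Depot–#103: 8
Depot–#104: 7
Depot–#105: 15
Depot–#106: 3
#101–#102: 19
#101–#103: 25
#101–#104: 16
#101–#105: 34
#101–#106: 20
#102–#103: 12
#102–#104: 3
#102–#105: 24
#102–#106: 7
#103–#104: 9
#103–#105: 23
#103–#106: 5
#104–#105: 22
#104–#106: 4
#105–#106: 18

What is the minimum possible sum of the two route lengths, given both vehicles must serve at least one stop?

Check every non-empty split of the stops between the two vehicles; for each half take its own optimal tour:
  {#101} + {#102, #103, #104, #105, #106}: 46 + 59 = 105
  {#102} + {#101, #103, #104, #105, #106}: 18 + 82 = 100
  {#101, #102} + {#103, #104, #105, #106}: 51 + 54 = 105
  {#103} + {#101, #102, #104, #105, #106}: 16 + 78 = 94
  {#101, #103} + {#102, #104, #105, #106}: 56 + 49 = 105
  {#102, #103} + {#101, #104, #105, #106}: 29 + 72 = 101
  … (31 splits in total)
  {#105} + {#101, #102, #103, #104, #106}: 30 + 61 = 91  ← best
Best: vehicle 1 Depot → #105 → Depot = 30; vehicle 2 Depot → #102 → #101 → #104 → #103 → #106 → Depot = 61; combined 91.

91 m — the smallest possible combined total.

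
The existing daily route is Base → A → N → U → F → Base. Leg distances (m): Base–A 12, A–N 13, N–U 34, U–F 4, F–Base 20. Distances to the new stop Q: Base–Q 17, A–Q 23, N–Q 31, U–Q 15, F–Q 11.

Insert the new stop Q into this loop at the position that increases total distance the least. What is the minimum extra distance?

Insertion cost between consecutive stops i–j is d(i,Q) + d(Q,j) − d(i,j):
  between Base and A: 17 + 23 − 12 = 28
  between A and N: 23 + 31 − 13 = 41
  between N and U: 31 + 15 − 34 = 12
  between U and F: 15 + 11 − 4 = 22
  between F and Base: 11 + 17 − 20 = 8
Cheapest insertion is between F and Base, adding 8.
New total = 83 + 8 = 91.

+8 m — insert Q between F and Base.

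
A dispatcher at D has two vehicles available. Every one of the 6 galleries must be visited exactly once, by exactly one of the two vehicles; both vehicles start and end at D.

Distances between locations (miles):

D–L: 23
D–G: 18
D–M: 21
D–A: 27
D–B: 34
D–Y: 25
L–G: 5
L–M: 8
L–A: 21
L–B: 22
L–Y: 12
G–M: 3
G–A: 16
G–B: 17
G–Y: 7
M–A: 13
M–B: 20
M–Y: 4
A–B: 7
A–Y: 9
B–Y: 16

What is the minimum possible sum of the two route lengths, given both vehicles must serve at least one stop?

Check every non-empty split of the stops between the two vehicles; for each half take its own optimal tour:
  {L} + {G, M, A, B, Y}: 46 + 75 = 121
  {G} + {L, M, A, B, Y}: 36 + 85 = 121
  {L, G} + {M, A, B, Y}: 46 + 75 = 121
  {M} + {L, G, A, B, Y}: 42 + 85 = 127
  {L, M} + {G, A, B, Y}: 52 + 75 = 127
  {G, M} + {L, A, B, Y}: 42 + 85 = 127
  … (31 splits in total)
Best: vehicle 1 D → L → D = 46; vehicle 2 D → G → M → Y → A → B → D = 75; combined 121.

Minimum combined distance: 121 miles.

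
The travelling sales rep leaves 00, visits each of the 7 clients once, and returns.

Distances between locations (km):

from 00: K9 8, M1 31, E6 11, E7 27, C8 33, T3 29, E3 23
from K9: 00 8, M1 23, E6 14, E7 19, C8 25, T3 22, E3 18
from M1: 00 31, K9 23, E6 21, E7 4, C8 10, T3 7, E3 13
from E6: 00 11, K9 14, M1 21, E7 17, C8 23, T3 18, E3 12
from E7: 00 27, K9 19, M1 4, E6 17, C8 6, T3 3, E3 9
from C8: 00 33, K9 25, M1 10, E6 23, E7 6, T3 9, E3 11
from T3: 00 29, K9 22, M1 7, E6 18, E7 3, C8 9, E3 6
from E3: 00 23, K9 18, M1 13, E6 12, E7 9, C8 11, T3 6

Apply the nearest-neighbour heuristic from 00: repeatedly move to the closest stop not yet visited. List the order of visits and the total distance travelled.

From 00: distances to unvisited — K9=8, E6=11, E3=23, E7=27, T3=29, M1=31, C8=33. Nearest is K9 (8).
From K9: distances to unvisited — E6=14, E3=18, E7=19, T3=22, M1=23, C8=25. Nearest is E6 (14).
From E6: distances to unvisited — E3=12, E7=17, T3=18, M1=21, C8=23. Nearest is E3 (12).
From E3: distances to unvisited — T3=6, E7=9, C8=11, M1=13. Nearest is T3 (6).
From T3: distances to unvisited — E7=3, M1=7, C8=9. Nearest is E7 (3).
From E7: distances to unvisited — M1=4, C8=6. Nearest is M1 (4).
From M1: distances to unvisited — C8=10. Nearest is C8 (10).
Return C8→00: 33.
Total = 8 + 14 + 12 + 6 + 3 + 4 + 10 + 33 = 90.

Total distance 90 km via the nearest-neighbour route 00 → K9 → E6 → E3 → T3 → E7 → M1 → C8 → 00.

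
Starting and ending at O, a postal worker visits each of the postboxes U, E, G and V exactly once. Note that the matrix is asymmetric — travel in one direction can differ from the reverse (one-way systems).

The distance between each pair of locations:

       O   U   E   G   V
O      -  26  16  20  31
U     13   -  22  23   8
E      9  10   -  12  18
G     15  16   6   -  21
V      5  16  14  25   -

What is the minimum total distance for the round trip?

O - U - E - G - V - O: 26+22+12+21+5 = 86
O - U - E - V - G - O: 26+22+18+25+15 = 106
O - U - G - E - V - O: 26+23+6+18+5 = 78
O - U - G - V - E - O: 26+23+21+14+9 = 93
O - U - V - E - G - O: 26+8+14+12+15 = 75
O - U - V - G - E - O: 26+8+25+6+9 = 74
O - E - U - G - V - O: 16+10+23+21+5 = 75
O - E - U - V - G - O: 16+10+8+25+15 = 74
O - E - G - U - V - O: 16+12+16+8+5 = 57
O - E - G - V - U - O: 16+12+21+16+13 = 78
O - E - V - U - G - O: 16+18+16+23+15 = 88
O - E - V - G - U - O: 16+18+25+16+13 = 88
O - G - U - E - V - O: 20+16+22+18+5 = 81
O - G - U - V - E - O: 20+16+8+14+9 = 67
… (10 more)
O - G - E - U - V - O: 20+6+10+8+5 = 49  ← best
The minimum is 49.
One optimal route: O → G → E → U → V → O.

Minimum total distance: 49.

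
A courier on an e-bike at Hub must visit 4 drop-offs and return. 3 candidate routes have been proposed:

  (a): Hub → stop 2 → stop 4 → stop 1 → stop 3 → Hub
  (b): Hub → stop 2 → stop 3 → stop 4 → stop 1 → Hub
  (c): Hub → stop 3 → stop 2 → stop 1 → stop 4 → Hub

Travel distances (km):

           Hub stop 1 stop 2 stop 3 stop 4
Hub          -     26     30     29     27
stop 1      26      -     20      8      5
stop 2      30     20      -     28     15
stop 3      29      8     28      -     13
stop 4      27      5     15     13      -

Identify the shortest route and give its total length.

(a): 30 + 15 + 5 + 8 + 29 = 87
(b): 30 + 28 + 13 + 5 + 26 = 102
(c): 29 + 28 + 20 + 5 + 27 = 109

Shortest is (a), total 87 km.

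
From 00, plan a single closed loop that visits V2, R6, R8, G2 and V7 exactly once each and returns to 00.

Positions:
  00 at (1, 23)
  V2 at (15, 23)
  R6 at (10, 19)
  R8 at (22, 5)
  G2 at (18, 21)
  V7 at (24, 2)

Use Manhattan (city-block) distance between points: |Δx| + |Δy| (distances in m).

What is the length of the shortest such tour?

88 m — the shortest possible round trip.

With 5 stops there are 5!/2 = 60 distinct round trips (a route and its reverse cost the same).
00 - V2 - R6 - R8 - G2 - V7 - 00: 14+9+26+20+25+44 = 138
00 - V2 - R6 - R8 - V7 - G2 - 00: 14+9+26+5+25+19 = 98
00 - V2 - R6 - G2 - R8 - V7 - 00: 14+9+10+20+5+44 = 102
00 - V2 - R6 - G2 - V7 - R8 - 00: 14+9+10+25+5+39 = 102
00 - V2 - R6 - V7 - R8 - G2 - 00: 14+9+31+5+20+19 = 98
00 - V2 - R6 - V7 - G2 - R8 - 00: 14+9+31+25+20+39 = 138
00 - V2 - R8 - R6 - G2 - V7 - 00: 14+25+26+10+25+44 = 144
00 - V2 - R8 - R6 - V7 - G2 - 00: 14+25+26+31+25+19 = 140
00 - V2 - R8 - G2 - R6 - V7 - 00: 14+25+20+10+31+44 = 144
00 - V2 - R8 - G2 - V7 - R6 - 00: 14+25+20+25+31+13 = 128
00 - V2 - R8 - V7 - R6 - G2 - 00: 14+25+5+31+10+19 = 104
00 - V2 - R8 - V7 - G2 - R6 - 00: 14+25+5+25+10+13 = 92
00 - V2 - G2 - R6 - R8 - V7 - 00: 14+5+10+26+5+44 = 104
00 - V2 - G2 - R6 - V7 - R8 - 00: 14+5+10+31+5+39 = 104
… (46 more)
00 - V2 - G2 - R8 - V7 - R6 - 00: 14+5+20+5+31+13 = 88  ← best
The minimum is 88.
One optimal route: 00 → V2 → G2 → R8 → V7 → R6 → 00 (or its reverse).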